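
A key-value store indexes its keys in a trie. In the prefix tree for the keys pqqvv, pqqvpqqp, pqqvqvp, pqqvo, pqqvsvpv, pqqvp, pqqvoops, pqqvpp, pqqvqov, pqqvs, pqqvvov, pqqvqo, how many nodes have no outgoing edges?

7

Leaves are exactly the stored words that no other stored word extends.
Those words: "pqqvoops", "pqqvpp", "pqqvpqqp", "pqqvqov", "pqqvqvp", "pqqvsvpv", "pqqvvov"
Leaf count: 7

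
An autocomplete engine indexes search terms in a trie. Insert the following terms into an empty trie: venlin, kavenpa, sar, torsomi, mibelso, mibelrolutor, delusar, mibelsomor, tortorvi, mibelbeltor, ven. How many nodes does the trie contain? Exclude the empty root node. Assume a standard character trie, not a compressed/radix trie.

Count nodes per top-level branch (shared prefixes stored once):
  'd'-branch (delusar): 7 nodes
  'k'-branch (kavenpa): 7 nodes
  'm'-branch (mibelbeltor, mibelrolutor, mibelso, mibelsomor): 23 nodes
  's'-branch (sar): 3 nodes
  't'-branch (torsomi, tortorvi): 12 nodes
  'v'-branch (ven, venlin): 6 nodes
Sum: 58

58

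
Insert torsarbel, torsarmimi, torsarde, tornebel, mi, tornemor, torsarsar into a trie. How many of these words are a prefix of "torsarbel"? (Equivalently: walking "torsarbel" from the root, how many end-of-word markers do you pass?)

1

Walk "torsarbel" from the root; an end-of-word marker is hit whenever a stored word is a prefix of "torsarbel".
Prefixes of the query that are stored words: "torsarbel"
Count: 1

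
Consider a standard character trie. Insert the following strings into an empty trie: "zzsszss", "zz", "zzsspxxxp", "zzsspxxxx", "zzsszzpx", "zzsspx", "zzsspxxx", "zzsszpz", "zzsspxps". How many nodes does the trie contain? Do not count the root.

20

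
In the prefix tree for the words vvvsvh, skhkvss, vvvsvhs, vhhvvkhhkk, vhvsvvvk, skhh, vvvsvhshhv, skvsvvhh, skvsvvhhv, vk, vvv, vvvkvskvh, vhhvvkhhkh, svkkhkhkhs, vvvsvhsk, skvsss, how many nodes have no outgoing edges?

12

A leaf is a node with no children — equivalently, the end of a word that is not a proper prefix of any other stored word.
Those words: "skhh", "skhkvss", "skvsss", "skvsvvhhv", "svkkhkhkhs", "vhhvvkhhkh", "vhhvvkhhkk", "vhvsvvvk", "vk", "vvvkvskvh", "vvvsvhshhv", "vvvsvhsk"
Leaf count: 12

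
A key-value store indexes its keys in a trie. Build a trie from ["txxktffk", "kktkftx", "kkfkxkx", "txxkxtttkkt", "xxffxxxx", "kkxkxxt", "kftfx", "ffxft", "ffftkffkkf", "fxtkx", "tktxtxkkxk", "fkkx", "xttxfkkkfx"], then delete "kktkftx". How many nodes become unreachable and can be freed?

After clearing the end-marker at "kktkftx", prune upward until reaching a node still needed by another word.
The suffix "tkftx" (5 nodes) is used only by "kktkftx"; the node for "kk" still has the child "f", so pruning stops there.
Nodes removed: 5

5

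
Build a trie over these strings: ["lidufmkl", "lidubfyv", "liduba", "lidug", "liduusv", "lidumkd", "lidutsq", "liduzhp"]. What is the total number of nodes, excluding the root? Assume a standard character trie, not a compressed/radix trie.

Trace insertions, counting only characters that open a new branch:
  "lidufmkl" → 8 new (l, i, d, u, f, m, k, l)
  "lidubfyv" → prefix "lidu" already present; 4 new (b, f, y, v)
  "liduba" → prefix "lidub" already present; 1 new (a)
  "lidug" → prefix "lidu" already present; 1 new (g)
  "liduusv" → prefix "lidu" already present; 3 new (u, s, v)
  "lidumkd" → prefix "lidu" already present; 3 new (m, k, d)
  "lidutsq" → prefix "lidu" already present; 3 new (t, s, q)
  "liduzhp" → prefix "lidu" already present; 3 new (z, h, p)
Total nodes = 8 + 4 + 1 + 1 + 3 + 3 + 3 + 3 = 26

26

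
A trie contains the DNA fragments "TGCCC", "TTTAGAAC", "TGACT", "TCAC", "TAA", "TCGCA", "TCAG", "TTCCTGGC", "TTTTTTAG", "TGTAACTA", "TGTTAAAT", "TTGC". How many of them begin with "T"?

Walk to "T"; the words in its subtree are exactly those with that prefix.
Matches: "TAA", "TCAC", "TCAG", "TCGCA", "TGACT", "TGCCC", "TGTAACTA", "TGTTAAAT", "TTCCTGGC", "TTGC", "TTTAGAAC", "TTTTTTAG"
Count: 12

12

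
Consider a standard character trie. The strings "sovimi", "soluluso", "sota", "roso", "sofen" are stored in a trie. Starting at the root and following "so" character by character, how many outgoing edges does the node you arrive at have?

4

Walk "so" from the root, arriving at one node.
Distinct next characters after "so": f, l, t, v.
That node has 4 child edges.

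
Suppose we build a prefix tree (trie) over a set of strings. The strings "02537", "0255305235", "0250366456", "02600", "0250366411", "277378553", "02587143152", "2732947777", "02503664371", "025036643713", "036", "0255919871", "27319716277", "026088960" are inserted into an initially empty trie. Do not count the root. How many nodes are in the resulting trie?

Count nodes per top-level branch (shared prefixes stored once):
  '0'-branch (0250366411, 02503664371, 025036643713, 0250366456, 02537, 0255305235, 0255919871, 02587143152, 02600, 026088960, 036): 49 nodes
  '2'-branch (27319716277, 2732947777, 277378553): 25 nodes
Sum: 74

74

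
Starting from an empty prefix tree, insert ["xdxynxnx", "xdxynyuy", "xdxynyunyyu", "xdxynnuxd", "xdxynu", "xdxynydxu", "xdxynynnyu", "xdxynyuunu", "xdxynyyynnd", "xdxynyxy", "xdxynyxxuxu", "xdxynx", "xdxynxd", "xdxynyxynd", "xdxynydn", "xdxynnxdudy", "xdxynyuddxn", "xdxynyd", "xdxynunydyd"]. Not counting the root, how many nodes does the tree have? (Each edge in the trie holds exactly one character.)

Insert word by word; a character creates a node only if that edge doesn't already exist:
  "xdxynxnx" → 8 new (x, d, x, y, n, x, n, x)
  "xdxynyuy" → prefix "xdxyn" already present; 3 new (y, u, y)
  "xdxynyunyyu" → prefix "xdxynyu" already present; 4 new (n, y, y, u)
  "xdxynnuxd" → prefix "xdxyn" already present; 4 new (n, u, x, d)
  "xdxynu" → prefix "xdxyn" already present; 1 new (u)
  "xdxynydxu" → prefix "xdxyny" already present; 3 new (d, x, u)
  "xdxynynnyu" → prefix "xdxyny" already present; 4 new (n, n, y, u)
  "xdxynyuunu" → prefix "xdxynyu" already present; 3 new (u, n, u)
  "xdxynyyynnd" → prefix "xdxyny" already present; 5 new (y, y, n, n, d)
  "xdxynyxy" → prefix "xdxyny" already present; 2 new (x, y)
  "xdxynyxxuxu" → prefix "xdxynyx" already present; 4 new (x, u, x, u)
  "xdxynx" → prefix "xdxynx" already present; 0 new (none)
  "xdxynxd" → prefix "xdxynx" already present; 1 new (d)
  "xdxynyxynd" → prefix "xdxynyxy" already present; 2 new (n, d)
  "xdxynydn" → prefix "xdxynyd" already present; 1 new (n)
  "xdxynnxdudy" → prefix "xdxynn" already present; 5 new (x, d, u, d, y)
  "xdxynyuddxn" → prefix "xdxynyu" already present; 4 new (d, d, x, n)
  "xdxynyd" → prefix "xdxynyd" already present; 0 new (none)
  "xdxynunydyd" → prefix "xdxynu" already present; 5 new (n, y, d, y, d)
Total nodes = 8 + 3 + 4 + 4 + 1 + 3 + 4 + 3 + 5 + 2 + 4 + 0 + 1 + 2 + 1 + 5 + 4 + 0 + 5 = 59

59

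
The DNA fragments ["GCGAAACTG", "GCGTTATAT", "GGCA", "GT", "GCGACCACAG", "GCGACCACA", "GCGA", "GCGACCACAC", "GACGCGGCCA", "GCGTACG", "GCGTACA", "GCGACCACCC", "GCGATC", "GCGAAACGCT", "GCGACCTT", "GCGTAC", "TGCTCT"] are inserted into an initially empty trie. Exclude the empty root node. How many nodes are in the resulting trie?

Trace insertions, counting only characters that open a new branch:
  "GCGAAACTG" → 9 new (G, C, G, A, A, A, C, T, G)
  "GCGTTATAT" → prefix "GCG" already present; 6 new (T, T, A, T, A, T)
  "GGCA" → prefix "G" already present; 3 new (G, C, A)
  "GT" → prefix "G" already present; 1 new (T)
  "GCGACCACAG" → prefix "GCGA" already present; 6 new (C, C, A, C, A, G)
  "GCGACCACA" → prefix "GCGACCACA" already present; 0 new (none)
  "GCGA" → prefix "GCGA" already present; 0 new (none)
  "GCGACCACAC" → prefix "GCGACCACA" already present; 1 new (C)
  "GACGCGGCCA" → prefix "G" already present; 9 new (A, C, G, C, G, G, C, C, A)
  "GCGTACG" → prefix "GCGT" already present; 3 new (A, C, G)
  "GCGTACA" → prefix "GCGTAC" already present; 1 new (A)
  "GCGACCACCC" → prefix "GCGACCAC" already present; 2 new (C, C)
  "GCGATC" → prefix "GCGA" already present; 2 new (T, C)
  "GCGAAACGCT" → prefix "GCGAAAC" already present; 3 new (G, C, T)
  "GCGACCTT" → prefix "GCGACC" already present; 2 new (T, T)
  "GCGTAC" → prefix "GCGTAC" already present; 0 new (none)
  "TGCTCT" → 6 new (T, G, C, T, C, T)
Total nodes = 9 + 6 + 3 + 1 + 6 + 0 + 0 + 1 + 9 + 3 + 1 + 2 + 2 + 3 + 2 + 0 + 6 = 54

54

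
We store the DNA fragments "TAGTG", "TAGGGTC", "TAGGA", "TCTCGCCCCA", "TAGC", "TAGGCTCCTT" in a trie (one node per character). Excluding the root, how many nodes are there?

26

Trie structure (* marks end of a word):
(root)
└─ T
   ├─ A
   │  └─ G
   │     ├─ C *
   │     ├─ G
   │     │  ├─ A *
   │     │  ├─ C
   │     │  │  └─ T
   │     │  │     └─ C
   │     │  │        └─ C
   │     │  │           └─ T
   │     │  │              └─ T *
   │     │  └─ G
   │     │     └─ T
   │     │        └─ C *
   │     └─ T
   │        └─ G *
   └─ C
      └─ T
         └─ C
            └─ G
               └─ C
                  └─ C
                     └─ C
                        └─ C
                           └─ A *
Counting every labelled node above: 26.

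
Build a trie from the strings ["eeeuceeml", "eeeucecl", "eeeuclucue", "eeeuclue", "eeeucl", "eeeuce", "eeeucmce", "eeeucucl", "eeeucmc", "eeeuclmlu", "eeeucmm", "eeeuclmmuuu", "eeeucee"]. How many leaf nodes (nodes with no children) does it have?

9

A leaf is a node with no children — equivalently, the end of a word that is not a proper prefix of any other stored word.
Those words: "eeeucecl", "eeeuceeml", "eeeuclmlu", "eeeuclmmuuu", "eeeuclucue", "eeeuclue", "eeeucmce", "eeeucmm", "eeeucucl"
Leaf count: 9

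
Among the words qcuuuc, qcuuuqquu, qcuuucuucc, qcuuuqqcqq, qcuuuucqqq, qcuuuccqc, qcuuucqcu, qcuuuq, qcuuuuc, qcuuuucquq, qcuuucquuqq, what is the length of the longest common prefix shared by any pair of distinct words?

8

Look for the deepest trie node that still has at least two words in its subtree.
e.g. "qcuuuucqqq" and "qcuuuucquq" share the prefix "qcuuuucq" of length 8; no pair shares a longer one.
Longest shared-prefix length: 8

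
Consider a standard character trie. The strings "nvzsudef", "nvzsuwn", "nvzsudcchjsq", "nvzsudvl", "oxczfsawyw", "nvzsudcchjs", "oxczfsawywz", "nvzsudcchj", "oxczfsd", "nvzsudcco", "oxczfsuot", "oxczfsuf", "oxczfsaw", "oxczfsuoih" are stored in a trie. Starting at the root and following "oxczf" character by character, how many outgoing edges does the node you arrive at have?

The children of the "oxczf" node are the distinct next characters among strings starting with "oxczf".
Distinct next characters after "oxczf": s.
That node has 1 child edge.

1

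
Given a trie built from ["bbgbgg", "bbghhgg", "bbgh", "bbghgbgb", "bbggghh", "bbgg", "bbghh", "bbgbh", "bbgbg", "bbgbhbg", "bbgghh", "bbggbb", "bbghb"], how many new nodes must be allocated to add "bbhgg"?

3

The longest prefix of "bbhgg" already in the trie is "bb" (length 2).
So 5 − 2 = 3 new nodes.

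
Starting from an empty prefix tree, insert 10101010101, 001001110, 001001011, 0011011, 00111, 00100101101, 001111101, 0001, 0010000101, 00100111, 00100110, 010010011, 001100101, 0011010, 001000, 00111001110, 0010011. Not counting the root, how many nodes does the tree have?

Insert word by word; a character creates a node only if that edge doesn't already exist:
  "10101010101" → 11 new (1, 0, 1, 0, 1, 0, 1, 0, 1, 0, 1)
  "001001110" → 9 new (0, 0, 1, 0, 0, 1, 1, 1, 0)
  "001001011" → prefix "001001" already present; 3 new (0, 1, 1)
  "0011011" → prefix "001" already present; 4 new (1, 0, 1, 1)
  "00111" → prefix "0011" already present; 1 new (1)
  "00100101101" → prefix "001001011" already present; 2 new (0, 1)
  "001111101" → prefix "00111" already present; 4 new (1, 1, 0, 1)
  "0001" → prefix "00" already present; 2 new (0, 1)
  "0010000101" → prefix "00100" already present; 5 new (0, 0, 1, 0, 1)
  "00100111" → prefix "00100111" already present; 0 new (none)
  "00100110" → prefix "0010011" already present; 1 new (0)
  "010010011" → prefix "0" already present; 8 new (1, 0, 0, 1, 0, 0, 1, 1)
  "001100101" → prefix "00110" already present; 4 new (0, 1, 0, 1)
  "0011010" → prefix "001101" already present; 1 new (0)
  "001000" → prefix "001000" already present; 0 new (none)
  "00111001110" → prefix "00111" already present; 6 new (0, 0, 1, 1, 1, 0)
  "0010011" → prefix "0010011" already present; 0 new (none)
Total nodes = 11 + 9 + 3 + 4 + 1 + 2 + 4 + 2 + 5 + 0 + 1 + 8 + 4 + 1 + 0 + 6 + 0 = 61

61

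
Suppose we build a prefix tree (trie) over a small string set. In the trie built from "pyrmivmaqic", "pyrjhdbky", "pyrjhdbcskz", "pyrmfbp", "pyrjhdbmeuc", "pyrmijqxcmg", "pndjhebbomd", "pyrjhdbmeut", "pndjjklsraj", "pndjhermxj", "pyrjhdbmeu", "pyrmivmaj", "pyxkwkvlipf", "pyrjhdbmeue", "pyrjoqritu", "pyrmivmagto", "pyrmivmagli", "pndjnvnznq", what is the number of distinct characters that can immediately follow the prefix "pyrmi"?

Walk "pyrmi" from the root, arriving at one node.
Distinct next characters after "pyrmi": j, v.
That node has 2 child edges.

2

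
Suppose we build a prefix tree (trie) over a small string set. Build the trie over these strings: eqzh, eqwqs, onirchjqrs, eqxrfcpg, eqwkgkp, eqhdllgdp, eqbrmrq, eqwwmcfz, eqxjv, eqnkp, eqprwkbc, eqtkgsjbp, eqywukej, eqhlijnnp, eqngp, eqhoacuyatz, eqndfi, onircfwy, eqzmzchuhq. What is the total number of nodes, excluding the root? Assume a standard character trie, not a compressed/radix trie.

97

For each word, the new-node count is its length minus the longest prefix already in the trie:
  "eqzh" → 4 new (e, q, z, h)
  "eqwqs" → prefix "eq" already present; 3 new (w, q, s)
  "onirchjqrs" → 10 new (o, n, i, r, c, h, j, q, r, s)
  "eqxrfcpg" → prefix "eq" already present; 6 new (x, r, f, c, p, g)
  "eqwkgkp" → prefix "eqw" already present; 4 new (k, g, k, p)
  "eqhdllgdp" → prefix "eq" already present; 7 new (h, d, l, l, g, d, p)
  "eqbrmrq" → prefix "eq" already present; 5 new (b, r, m, r, q)
  "eqwwmcfz" → prefix "eqw" already present; 5 new (w, m, c, f, z)
  "eqxjv" → prefix "eqx" already present; 2 new (j, v)
  "eqnkp" → prefix "eq" already present; 3 new (n, k, p)
  "eqprwkbc" → prefix "eq" already present; 6 new (p, r, w, k, b, c)
  "eqtkgsjbp" → prefix "eq" already present; 7 new (t, k, g, s, j, b, p)
  "eqywukej" → prefix "eq" already present; 6 new (y, w, u, k, e, j)
  "eqhlijnnp" → prefix "eqh" already present; 6 new (l, i, j, n, n, p)
  "eqngp" → prefix "eqn" already present; 2 new (g, p)
  "eqhoacuyatz" → prefix "eqh" already present; 8 new (o, a, c, u, y, a, t, z)
  "eqndfi" → prefix "eqn" already present; 3 new (d, f, i)
  "onircfwy" → prefix "onirc" already present; 3 new (f, w, y)
  "eqzmzchuhq" → prefix "eqz" already present; 7 new (m, z, c, h, u, h, q)
Total nodes = 4 + 3 + 10 + 6 + 4 + 7 + 5 + 5 + 2 + 3 + 6 + 7 + 6 + 6 + 2 + 8 + 3 + 3 + 7 = 97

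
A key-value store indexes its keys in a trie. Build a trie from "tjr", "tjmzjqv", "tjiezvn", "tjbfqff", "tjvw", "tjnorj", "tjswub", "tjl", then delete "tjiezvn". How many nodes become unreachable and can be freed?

5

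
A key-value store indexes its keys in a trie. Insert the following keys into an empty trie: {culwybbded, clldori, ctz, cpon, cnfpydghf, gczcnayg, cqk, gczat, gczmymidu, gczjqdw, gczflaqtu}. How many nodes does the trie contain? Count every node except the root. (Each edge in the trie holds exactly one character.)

57

Count nodes per top-level branch (shared prefixes stored once):
  'c'-branch (clldori, cnfpydghf, cpon, cqk, ctz, culwybbded): 31 nodes
  'g'-branch (gczat, gczcnayg, gczflaqtu, gczjqdw, gczmymidu): 26 nodes
Sum: 57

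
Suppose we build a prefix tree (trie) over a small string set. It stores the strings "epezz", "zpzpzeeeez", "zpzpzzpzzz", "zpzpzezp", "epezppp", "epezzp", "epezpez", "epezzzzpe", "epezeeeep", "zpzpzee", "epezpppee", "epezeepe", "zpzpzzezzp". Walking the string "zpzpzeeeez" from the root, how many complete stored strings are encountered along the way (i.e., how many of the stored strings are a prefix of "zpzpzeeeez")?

2

Walk "zpzpzeeeez" from the root; an end-of-word marker is hit whenever a stored word is a prefix of "zpzpzeeeez".
Prefixes of the query that are stored words: "zpzpzee", "zpzpzeeeez"
Count: 2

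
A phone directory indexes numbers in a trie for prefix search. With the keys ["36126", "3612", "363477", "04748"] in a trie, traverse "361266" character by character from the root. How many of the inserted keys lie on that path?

Walk "361266" from the root; an end-of-word marker is hit whenever a stored word is a prefix of "361266".
Prefixes of the query that are stored words: "3612", "36126"
Count: 2

2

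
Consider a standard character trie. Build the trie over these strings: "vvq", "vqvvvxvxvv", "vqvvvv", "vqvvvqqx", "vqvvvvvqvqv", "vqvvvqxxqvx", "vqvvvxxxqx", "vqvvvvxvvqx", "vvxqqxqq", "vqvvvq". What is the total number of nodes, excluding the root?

41

Trace insertions, counting only characters that open a new branch:
  "vvq" → 3 new (v, v, q)
  "vqvvvxvxvv" → prefix "v" already present; 9 new (q, v, v, v, x, v, x, v, v)
  "vqvvvv" → prefix "vqvvv" already present; 1 new (v)
  "vqvvvqqx" → prefix "vqvvv" already present; 3 new (q, q, x)
  "vqvvvvvqvqv" → prefix "vqvvvv" already present; 5 new (v, q, v, q, v)
  "vqvvvqxxqvx" → prefix "vqvvvq" already present; 5 new (x, x, q, v, x)
  "vqvvvxxxqx" → prefix "vqvvvx" already present; 4 new (x, x, q, x)
  "vqvvvvxvvqx" → prefix "vqvvvv" already present; 5 new (x, v, v, q, x)
  "vvxqqxqq" → prefix "vv" already present; 6 new (x, q, q, x, q, q)
  "vqvvvq" → prefix "vqvvvq" already present; 0 new (none)
Total nodes = 3 + 9 + 1 + 3 + 5 + 5 + 4 + 5 + 6 + 0 = 41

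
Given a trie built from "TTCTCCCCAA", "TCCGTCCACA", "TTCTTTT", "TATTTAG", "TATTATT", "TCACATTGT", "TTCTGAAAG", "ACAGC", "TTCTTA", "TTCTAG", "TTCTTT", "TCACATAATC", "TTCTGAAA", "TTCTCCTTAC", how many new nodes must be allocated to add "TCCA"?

1

The longest prefix of "TCCA" already in the trie is "TCC" (length 3).
New nodes needed: |"TCCA"| − 3 = 4 − 3 = 1.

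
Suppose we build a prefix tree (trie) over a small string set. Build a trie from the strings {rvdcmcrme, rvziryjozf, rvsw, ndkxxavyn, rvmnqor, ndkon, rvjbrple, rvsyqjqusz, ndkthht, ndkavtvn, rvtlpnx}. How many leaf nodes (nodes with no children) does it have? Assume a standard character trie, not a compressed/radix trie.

A leaf is a node with no children — equivalently, the end of a word that is not a proper prefix of any other stored word.
Those words: "ndkavtvn", "ndkon", "ndkthht", "ndkxxavyn", "rvdcmcrme", "rvjbrple", "rvmnqor", "rvsw", "rvsyqjqusz", "rvtlpnx", "rvziryjozf"
Leaf count: 11

11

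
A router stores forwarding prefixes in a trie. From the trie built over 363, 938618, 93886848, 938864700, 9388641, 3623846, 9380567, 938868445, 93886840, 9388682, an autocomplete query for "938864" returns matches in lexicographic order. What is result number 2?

Filter for "938864…" and sort: "9388641", "938864700"
Position 2: 938864700

938864700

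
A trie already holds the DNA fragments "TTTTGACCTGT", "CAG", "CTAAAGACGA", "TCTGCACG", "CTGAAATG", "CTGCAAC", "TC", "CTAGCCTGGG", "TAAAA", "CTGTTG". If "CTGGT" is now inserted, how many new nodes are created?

2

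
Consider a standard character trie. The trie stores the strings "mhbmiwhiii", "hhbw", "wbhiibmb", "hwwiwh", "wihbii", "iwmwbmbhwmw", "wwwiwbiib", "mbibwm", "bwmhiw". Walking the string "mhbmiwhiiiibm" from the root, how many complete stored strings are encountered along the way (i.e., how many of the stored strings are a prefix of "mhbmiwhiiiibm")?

1

Walk "mhbmiwhiiiibm" from the root; an end-of-word marker is hit whenever a stored word is a prefix of "mhbmiwhiiiibm".
Prefixes of the query that are stored words: "mhbmiwhiii"
Count: 1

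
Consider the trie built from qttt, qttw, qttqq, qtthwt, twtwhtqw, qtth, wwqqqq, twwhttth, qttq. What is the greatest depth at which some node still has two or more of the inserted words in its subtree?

The deepest shared node is where two words last agree before diverging.
"qtth" and "qtthwt" agree on "qtth" (4 characters) before diverging; nothing deeper is shared.
Longest shared-prefix length: 4

4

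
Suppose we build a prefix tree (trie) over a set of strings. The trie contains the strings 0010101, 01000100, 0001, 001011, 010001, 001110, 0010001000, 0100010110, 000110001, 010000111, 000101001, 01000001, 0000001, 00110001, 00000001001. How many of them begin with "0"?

Walk to "0"; the words in its subtree are exactly those with that prefix.
Matches: "00000001001", "0000001", "0001", "000101001", "000110001", "0010001000", "0010101", "001011", "00110001", "001110", "01000001", "010000111", "010001", "01000100", "0100010110"
Count: 15

15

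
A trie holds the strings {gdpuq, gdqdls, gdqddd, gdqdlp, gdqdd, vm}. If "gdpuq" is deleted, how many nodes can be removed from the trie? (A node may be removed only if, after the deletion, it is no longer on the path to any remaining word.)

A node on "gdpuq"'s path can go only if nothing else ends at it or branches off below it.
The suffix "puq" (3 nodes) is used only by "gdpuq"; the node for "gd" still has the child "q", so pruning stops there.
Nodes removed: 3

3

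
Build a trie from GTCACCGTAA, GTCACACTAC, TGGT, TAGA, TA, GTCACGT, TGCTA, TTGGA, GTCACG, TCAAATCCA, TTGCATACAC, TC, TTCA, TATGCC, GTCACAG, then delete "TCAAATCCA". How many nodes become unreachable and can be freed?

7

A node on "TCAAATCCA"'s path can go only if nothing else ends at it or branches off below it.
The suffix "AAATCCA" (7 nodes) is used only by "TCAAATCCA"; "TC" is itself a stored word, so pruning stops there.
Nodes removed: 7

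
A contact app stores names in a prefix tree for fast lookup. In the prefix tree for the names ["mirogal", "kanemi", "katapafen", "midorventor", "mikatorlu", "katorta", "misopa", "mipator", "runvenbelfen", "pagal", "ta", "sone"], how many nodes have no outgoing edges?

12

Leaves are exactly the stored words that no other stored word extends.
Those words: "kanemi", "katapafen", "katorta", "midorventor", "mikatorlu", "mipator", "mirogal", "misopa", "pagal", "runvenbelfen", "sone", "ta"
Leaf count: 12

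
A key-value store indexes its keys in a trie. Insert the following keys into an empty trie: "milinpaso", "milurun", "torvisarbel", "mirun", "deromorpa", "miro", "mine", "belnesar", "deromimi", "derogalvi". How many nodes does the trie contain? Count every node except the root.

Insert word by word; a character creates a node only if that edge doesn't already exist:
  "milinpaso" → 9 new (m, i, l, i, n, p, a, s, o)
  "milurun" → prefix "mil" already present; 4 new (u, r, u, n)
  "torvisarbel" → 11 new (t, o, r, v, i, s, a, r, b, e, l)
  "mirun" → prefix "mi" already present; 3 new (r, u, n)
  "deromorpa" → 9 new (d, e, r, o, m, o, r, p, a)
  "miro" → prefix "mir" already present; 1 new (o)
  "mine" → prefix "mi" already present; 2 new (n, e)
  "belnesar" → 8 new (b, e, l, n, e, s, a, r)
  "deromimi" → prefix "derom" already present; 3 new (i, m, i)
  "derogalvi" → prefix "dero" already present; 5 new (g, a, l, v, i)
Total nodes = 9 + 4 + 11 + 3 + 9 + 1 + 2 + 8 + 3 + 5 = 55

55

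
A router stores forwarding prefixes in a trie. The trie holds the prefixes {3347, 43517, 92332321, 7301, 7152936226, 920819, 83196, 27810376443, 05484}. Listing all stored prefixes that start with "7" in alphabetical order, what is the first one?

DFS of the "7" subtree visits, in order: "7152936226", "7301"
The 1st is 7152936226.

7152936226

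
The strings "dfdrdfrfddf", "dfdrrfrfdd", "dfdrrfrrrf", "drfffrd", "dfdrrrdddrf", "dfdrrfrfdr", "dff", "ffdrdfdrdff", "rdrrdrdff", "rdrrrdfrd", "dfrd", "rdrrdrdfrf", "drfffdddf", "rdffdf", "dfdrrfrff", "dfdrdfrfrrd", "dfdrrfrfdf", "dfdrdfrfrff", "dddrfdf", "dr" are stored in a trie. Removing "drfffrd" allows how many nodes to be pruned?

2

A node on "drfffrd"'s path can go only if nothing else ends at it or branches off below it.
The suffix "rd" (2 nodes) is used only by "drfffrd"; the node for "drfff" still has the child "d", so pruning stops there.
Nodes removed: 2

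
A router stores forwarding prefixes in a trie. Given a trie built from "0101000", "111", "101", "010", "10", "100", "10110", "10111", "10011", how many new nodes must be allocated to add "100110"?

1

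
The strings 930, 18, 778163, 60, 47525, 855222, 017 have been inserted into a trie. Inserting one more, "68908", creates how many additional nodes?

4

The longest prefix of "68908" already in the trie is "6" (length 1).
New nodes needed: |"68908"| − 1 = 5 − 1 = 4.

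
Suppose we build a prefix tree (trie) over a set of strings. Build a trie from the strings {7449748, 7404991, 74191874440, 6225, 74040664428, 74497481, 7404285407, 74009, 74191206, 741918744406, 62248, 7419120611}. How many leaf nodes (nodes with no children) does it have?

A leaf is a node with no children — equivalently, the end of a word that is not a proper prefix of any other stored word.
Those words: "62248", "6225", "74009", "74040664428", "7404285407", "7404991", "7419120611", "741918744406", "74497481"
Leaf count: 9

9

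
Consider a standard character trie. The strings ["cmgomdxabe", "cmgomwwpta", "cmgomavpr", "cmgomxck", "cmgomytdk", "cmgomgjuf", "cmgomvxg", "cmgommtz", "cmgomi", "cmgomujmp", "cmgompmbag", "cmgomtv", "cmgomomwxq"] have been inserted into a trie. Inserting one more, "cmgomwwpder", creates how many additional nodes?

3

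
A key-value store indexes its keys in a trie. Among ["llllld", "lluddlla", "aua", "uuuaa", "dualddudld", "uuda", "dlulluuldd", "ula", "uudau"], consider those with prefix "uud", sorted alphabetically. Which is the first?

Words with prefix "uud", in lexicographic order: "uuda", "uudau"
The 1st is uuda.

uuda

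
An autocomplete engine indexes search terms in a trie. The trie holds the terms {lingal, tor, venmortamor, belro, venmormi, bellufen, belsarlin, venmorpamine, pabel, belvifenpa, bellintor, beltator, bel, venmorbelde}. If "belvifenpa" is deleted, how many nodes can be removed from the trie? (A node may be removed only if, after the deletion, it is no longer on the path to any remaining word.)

7

Walk "belvifenpa" from the leaf back toward the root, removing each node that no remaining word uses.
The suffix "vifenpa" (7 nodes) is used only by "belvifenpa"; the node for "bel" still has the child "r", so pruning stops there.
Nodes removed: 7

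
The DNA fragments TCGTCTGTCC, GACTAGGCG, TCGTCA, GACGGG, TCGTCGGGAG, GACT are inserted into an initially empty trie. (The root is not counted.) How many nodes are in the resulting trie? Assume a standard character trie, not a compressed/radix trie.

28

Insert word by word; a character creates a node only if that edge doesn't already exist:
  "TCGTCTGTCC" → 10 new (T, C, G, T, C, T, G, T, C, C)
  "GACTAGGCG" → 9 new (G, A, C, T, A, G, G, C, G)
  "TCGTCA" → prefix "TCGTC" already present; 1 new (A)
  "GACGGG" → prefix "GAC" already present; 3 new (G, G, G)
  "TCGTCGGGAG" → prefix "TCGTC" already present; 5 new (G, G, G, A, G)
  "GACT" → prefix "GACT" already present; 0 new (none)
Total nodes = 10 + 9 + 1 + 3 + 5 + 0 = 28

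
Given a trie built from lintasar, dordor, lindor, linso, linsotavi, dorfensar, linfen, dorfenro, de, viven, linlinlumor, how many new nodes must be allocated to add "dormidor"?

5

The longest prefix of "dormidor" already in the trie is "dor" (length 3).
So 8 − 3 = 5 new nodes.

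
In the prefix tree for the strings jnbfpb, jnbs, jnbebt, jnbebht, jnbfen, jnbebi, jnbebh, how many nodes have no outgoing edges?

6

Leaves are exactly the stored words that no other stored word extends.
Those words: "jnbebht", "jnbebi", "jnbebt", "jnbfen", "jnbfpb", "jnbs"
Leaf count: 6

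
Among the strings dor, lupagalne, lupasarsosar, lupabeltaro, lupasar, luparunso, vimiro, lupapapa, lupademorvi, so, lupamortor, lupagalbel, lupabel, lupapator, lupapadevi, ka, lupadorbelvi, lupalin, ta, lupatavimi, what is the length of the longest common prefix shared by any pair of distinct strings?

The deepest shared node is where two words last agree before diverging.
"lupabel" and "lupabeltaro" agree on "lupabel" (7 characters) before diverging; nothing deeper is shared.
Longest shared-prefix length: 7

7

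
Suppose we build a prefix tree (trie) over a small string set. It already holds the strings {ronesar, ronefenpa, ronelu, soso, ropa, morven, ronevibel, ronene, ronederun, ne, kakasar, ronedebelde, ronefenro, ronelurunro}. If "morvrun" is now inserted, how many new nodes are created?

The longest prefix of "morvrun" already in the trie is "morv" (length 4).
New nodes needed: |"morvrun"| − 4 = 7 − 4 = 3.

3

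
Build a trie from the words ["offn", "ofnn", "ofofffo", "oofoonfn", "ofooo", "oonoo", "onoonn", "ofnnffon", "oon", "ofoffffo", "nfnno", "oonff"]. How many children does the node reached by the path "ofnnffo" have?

Walk "ofnnffo" from the root, arriving at one node.
Characters that immediately follow "ofnnffo" among the stored strings: {n}.
That node has 1 child edge.

1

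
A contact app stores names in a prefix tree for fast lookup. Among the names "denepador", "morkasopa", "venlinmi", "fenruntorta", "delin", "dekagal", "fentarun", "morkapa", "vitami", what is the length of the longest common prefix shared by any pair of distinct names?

Look for the deepest trie node that still has at least two words in its subtree.
e.g. "morkapa" and "morkasopa" share the prefix "morka" of length 5; no pair shares a longer one.
Longest shared-prefix length: 5

5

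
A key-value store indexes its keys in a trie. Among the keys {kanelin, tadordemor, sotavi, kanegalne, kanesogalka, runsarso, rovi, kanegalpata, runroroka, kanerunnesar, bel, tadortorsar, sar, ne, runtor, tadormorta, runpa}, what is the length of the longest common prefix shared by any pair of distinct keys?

7

Equivalently: take the maximum, over all pairs, of their longest common prefix length.
e.g. "kanegalne" and "kanegalpata" share the prefix "kanegal" of length 7; no pair shares a longer one.
Longest shared-prefix length: 7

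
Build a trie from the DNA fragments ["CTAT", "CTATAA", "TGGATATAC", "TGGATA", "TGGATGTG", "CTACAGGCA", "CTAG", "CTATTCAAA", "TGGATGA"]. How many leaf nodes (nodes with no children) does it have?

A leaf is a node with no children — equivalently, the end of a word that is not a proper prefix of any other stored word.
Those words: "CTACAGGCA", "CTAG", "CTATAA", "CTATTCAAA", "TGGATATAC", "TGGATGA", "TGGATGTG"
Leaf count: 7

7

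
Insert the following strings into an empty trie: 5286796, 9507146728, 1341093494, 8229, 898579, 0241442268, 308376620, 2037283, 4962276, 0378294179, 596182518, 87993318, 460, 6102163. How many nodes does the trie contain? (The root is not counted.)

102

Insert word by word; a character creates a node only if that edge doesn't already exist:
  "5286796" → 7 new (5, 2, 8, 6, 7, 9, 6)
  "9507146728" → 10 new (9, 5, 0, 7, 1, 4, 6, 7, 2, 8)
  "1341093494" → 10 new (1, 3, 4, 1, 0, 9, 3, 4, 9, 4)
  "8229" → 4 new (8, 2, 2, 9)
  "898579" → prefix "8" already present; 5 new (9, 8, 5, 7, 9)
  "0241442268" → 10 new (0, 2, 4, 1, 4, 4, 2, 2, 6, 8)
  "308376620" → 9 new (3, 0, 8, 3, 7, 6, 6, 2, 0)
  "2037283" → 7 new (2, 0, 3, 7, 2, 8, 3)
  "4962276" → 7 new (4, 9, 6, 2, 2, 7, 6)
  "0378294179" → prefix "0" already present; 9 new (3, 7, 8, 2, 9, 4, 1, 7, 9)
  "596182518" → prefix "5" already present; 8 new (9, 6, 1, 8, 2, 5, 1, 8)
  "87993318" → prefix "8" already present; 7 new (7, 9, 9, 3, 3, 1, 8)
  "460" → prefix "4" already present; 2 new (6, 0)
  "6102163" → 7 new (6, 1, 0, 2, 1, 6, 3)
Total nodes = 7 + 10 + 10 + 4 + 5 + 10 + 9 + 7 + 7 + 9 + 8 + 7 + 2 + 7 = 102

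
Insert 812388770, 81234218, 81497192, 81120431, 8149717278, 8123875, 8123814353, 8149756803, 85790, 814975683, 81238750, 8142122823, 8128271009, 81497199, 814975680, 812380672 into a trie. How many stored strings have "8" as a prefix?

Walk to "8"; the words in its subtree are exactly those with that prefix.
Matches: "81120431", "81234218", "812380672", "8123814353", "8123875", "81238750", "812388770", "8128271009", "8142122823", "8149717278", "81497192", "81497199", "814975680", "8149756803", "814975683", "85790"
Count: 16

16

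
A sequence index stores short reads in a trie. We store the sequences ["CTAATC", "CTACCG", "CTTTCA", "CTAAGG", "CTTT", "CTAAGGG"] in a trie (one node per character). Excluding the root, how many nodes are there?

16

Trace insertions, counting only characters that open a new branch:
  "CTAATC" → 6 new (C, T, A, A, T, C)
  "CTACCG" → prefix "CTA" already present; 3 new (C, C, G)
  "CTTTCA" → prefix "CT" already present; 4 new (T, T, C, A)
  "CTAAGG" → prefix "CTAA" already present; 2 new (G, G)
  "CTTT" → prefix "CTTT" already present; 0 new (none)
  "CTAAGGG" → prefix "CTAAGG" already present; 1 new (G)
Total nodes = 6 + 3 + 4 + 2 + 0 + 1 = 16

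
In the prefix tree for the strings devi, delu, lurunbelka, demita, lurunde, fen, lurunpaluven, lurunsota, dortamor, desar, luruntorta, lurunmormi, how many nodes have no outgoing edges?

12

A leaf is a node with no children — equivalently, the end of a word that is not a proper prefix of any other stored word.
Those words: "delu", "demita", "desar", "devi", "dortamor", "fen", "lurunbelka", "lurunde", "lurunmormi", "lurunpaluven", "lurunsota", "luruntorta"
Leaf count: 12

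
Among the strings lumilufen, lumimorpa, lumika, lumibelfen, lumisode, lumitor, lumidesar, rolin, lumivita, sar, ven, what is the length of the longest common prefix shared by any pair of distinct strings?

4

The deepest shared node is where two words last agree before diverging.
"lumibelfen" and "lumidesar" agree on "lumi" (4 characters) before diverging; nothing deeper is shared.
Longest shared-prefix length: 4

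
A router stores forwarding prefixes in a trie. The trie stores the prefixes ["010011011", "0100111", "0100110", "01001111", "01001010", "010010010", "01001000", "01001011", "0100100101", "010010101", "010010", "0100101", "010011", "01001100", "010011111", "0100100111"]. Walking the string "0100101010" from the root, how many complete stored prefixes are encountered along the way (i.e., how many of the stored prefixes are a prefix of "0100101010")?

4

Check each prefix of "0100101010" against the stored set — each match is an end-marker on the path.
Prefixes of the query that are stored words: "010010", "0100101", "01001010", "010010101"
Count: 4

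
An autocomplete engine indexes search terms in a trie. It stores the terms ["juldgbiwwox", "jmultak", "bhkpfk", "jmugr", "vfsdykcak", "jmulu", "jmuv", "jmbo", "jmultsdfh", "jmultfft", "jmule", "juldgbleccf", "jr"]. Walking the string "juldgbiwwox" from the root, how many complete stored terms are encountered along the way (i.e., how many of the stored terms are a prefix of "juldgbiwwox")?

1

Walk "juldgbiwwox" from the root; an end-of-word marker is hit whenever a stored word is a prefix of "juldgbiwwox".
Prefixes of the query that are stored words: "juldgbiwwox"
Count: 1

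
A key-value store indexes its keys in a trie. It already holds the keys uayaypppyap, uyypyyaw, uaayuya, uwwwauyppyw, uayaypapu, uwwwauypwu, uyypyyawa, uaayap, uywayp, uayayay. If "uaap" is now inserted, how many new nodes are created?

1

Walking "uaap" from the root, the first 3 characters ("uaa") follow existing edges; "p" is the first miss.
So 4 − 3 = 1 new nodes.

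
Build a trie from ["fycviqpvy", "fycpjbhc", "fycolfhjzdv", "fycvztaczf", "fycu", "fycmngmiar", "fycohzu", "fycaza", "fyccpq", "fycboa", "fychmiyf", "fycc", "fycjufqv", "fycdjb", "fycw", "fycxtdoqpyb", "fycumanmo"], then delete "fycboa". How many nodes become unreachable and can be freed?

3

Walk "fycboa" from the leaf back toward the root, removing each node that no remaining word uses.
The suffix "boa" (3 nodes) is used only by "fycboa"; the node for "fyc" still has the child "v", so pruning stops there.
Nodes removed: 3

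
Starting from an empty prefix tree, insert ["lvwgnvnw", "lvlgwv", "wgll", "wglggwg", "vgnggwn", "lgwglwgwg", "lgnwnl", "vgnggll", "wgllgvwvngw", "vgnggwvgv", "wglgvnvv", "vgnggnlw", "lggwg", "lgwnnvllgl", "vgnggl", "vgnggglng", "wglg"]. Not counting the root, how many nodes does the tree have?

For each word, the new-node count is its length minus the longest prefix already in the trie:
  "lvwgnvnw" → 8 new (l, v, w, g, n, v, n, w)
  "lvlgwv" → prefix "lv" already present; 4 new (l, g, w, v)
  "wgll" → 4 new (w, g, l, l)
  "wglggwg" → prefix "wgl" already present; 4 new (g, g, w, g)
  "vgnggwn" → 7 new (v, g, n, g, g, w, n)
  "lgwglwgwg" → prefix "l" already present; 8 new (g, w, g, l, w, g, w, g)
  "lgnwnl" → prefix "lg" already present; 4 new (n, w, n, l)
  "vgnggll" → prefix "vgngg" already present; 2 new (l, l)
  "wgllgvwvngw" → prefix "wgll" already present; 7 new (g, v, w, v, n, g, w)
  "vgnggwvgv" → prefix "vgnggw" already present; 3 new (v, g, v)
  "wglgvnvv" → prefix "wglg" already present; 4 new (v, n, v, v)
  "vgnggnlw" → prefix "vgngg" already present; 3 new (n, l, w)
  "lggwg" → prefix "lg" already present; 3 new (g, w, g)
  "lgwnnvllgl" → prefix "lgw" already present; 7 new (n, n, v, l, l, g, l)
  "vgnggl" → prefix "vgnggl" already present; 0 new (none)
  "vgnggglng" → prefix "vgngg" already present; 4 new (g, l, n, g)
  "wglg" → prefix "wglg" already present; 0 new (none)
Total nodes = 8 + 4 + 4 + 4 + 7 + 8 + 4 + 2 + 7 + 3 + 4 + 3 + 3 + 7 + 0 + 4 + 0 = 72

72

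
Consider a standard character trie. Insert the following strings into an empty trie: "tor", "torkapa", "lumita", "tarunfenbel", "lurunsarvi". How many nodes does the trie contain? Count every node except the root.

31

Count nodes per top-level branch (shared prefixes stored once):
  'l'-branch (lumita, lurunsarvi): 14 nodes
  't'-branch (tarunfenbel, tor, torkapa): 17 nodes
Sum: 31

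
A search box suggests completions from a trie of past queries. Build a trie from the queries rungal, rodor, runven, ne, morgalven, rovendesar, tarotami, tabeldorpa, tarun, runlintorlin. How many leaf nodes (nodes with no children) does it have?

Leaves are exactly the stored words that no other stored word extends.
Those words: "morgalven", "ne", "rodor", "rovendesar", "rungal", "runlintorlin", "runven", "tabeldorpa", "tarotami", "tarun"
Leaf count: 10

10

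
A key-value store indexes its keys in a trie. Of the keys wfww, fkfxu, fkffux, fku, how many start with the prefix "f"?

3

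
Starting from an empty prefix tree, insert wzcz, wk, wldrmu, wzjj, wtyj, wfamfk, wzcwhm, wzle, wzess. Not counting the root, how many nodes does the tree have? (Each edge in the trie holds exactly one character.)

Count nodes per top-level branch (shared prefixes stored once):
  'w'-branch (wfamfk, wk, wldrmu, wtyj, wzcwhm, wzcz, wzess, wzjj, wzle): 28 nodes
Sum: 28

28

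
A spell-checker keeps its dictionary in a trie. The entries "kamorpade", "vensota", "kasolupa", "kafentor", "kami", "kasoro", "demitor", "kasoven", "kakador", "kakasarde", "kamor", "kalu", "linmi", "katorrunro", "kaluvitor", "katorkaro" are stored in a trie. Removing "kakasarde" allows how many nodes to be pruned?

A node on "kakasarde"'s path can go only if nothing else ends at it or branches off below it.
The suffix "sarde" (5 nodes) is used only by "kakasarde"; the node for "kaka" still has the child "d", so pruning stops there.
Nodes removed: 5

5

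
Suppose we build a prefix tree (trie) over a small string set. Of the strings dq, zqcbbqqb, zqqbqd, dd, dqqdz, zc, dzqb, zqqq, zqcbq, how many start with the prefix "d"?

4

Walk to "d"; the words in its subtree are exactly those with that prefix.
Words under "d": dd, dq, dqqdz, dzqb
Count: 4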